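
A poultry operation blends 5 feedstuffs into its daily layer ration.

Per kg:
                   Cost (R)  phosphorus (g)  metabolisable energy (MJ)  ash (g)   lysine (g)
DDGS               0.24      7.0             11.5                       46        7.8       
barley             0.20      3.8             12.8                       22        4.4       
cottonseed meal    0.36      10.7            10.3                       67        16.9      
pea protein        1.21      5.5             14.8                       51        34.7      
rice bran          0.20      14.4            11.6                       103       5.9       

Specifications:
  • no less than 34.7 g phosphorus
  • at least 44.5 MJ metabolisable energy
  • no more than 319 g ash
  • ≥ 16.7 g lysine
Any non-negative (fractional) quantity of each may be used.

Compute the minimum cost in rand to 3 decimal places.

R0.732

Let x1 = kg of DDGS, x2 = kg of barley, x3 = kg of cottonseed meal, x4 = kg of pea protein, x5 = kg of rice bran.
min 0.24x1 + 0.2x2 + 0.36x3 + 1.21x4 + 0.2x5 subject to:
  7x1 + 3.8x2 + 10.7x3 + 5.5x4 + 14.4x5 ≥ 34.7   (phosphorus)
  11.5x1 + 12.8x2 + 10.3x3 + 14.8x4 + 11.6x5 ≥ 44.5   (metabolisable energy)
  46x1 + 22x2 + 67x3 + 51x4 + 103x5 ≤ 319   (ash)
  7.8x1 + 4.4x2 + 16.9x3 + 34.7x4 + 5.9x5 ≥ 16.7   (lysine)
  x1, x2, x3, x4, x5 ≥ 0.
At the optimum only barley, rice bran are positive (DDGS, cottonseed meal, pea protein = 0). Binding constraints: phosphorus and metabolisable energy.
So barley = 1.699 kg, rice bran = 1.961 kg.
Total cost: 0.2·1.699 + 0.2·1.961 = 0.73200.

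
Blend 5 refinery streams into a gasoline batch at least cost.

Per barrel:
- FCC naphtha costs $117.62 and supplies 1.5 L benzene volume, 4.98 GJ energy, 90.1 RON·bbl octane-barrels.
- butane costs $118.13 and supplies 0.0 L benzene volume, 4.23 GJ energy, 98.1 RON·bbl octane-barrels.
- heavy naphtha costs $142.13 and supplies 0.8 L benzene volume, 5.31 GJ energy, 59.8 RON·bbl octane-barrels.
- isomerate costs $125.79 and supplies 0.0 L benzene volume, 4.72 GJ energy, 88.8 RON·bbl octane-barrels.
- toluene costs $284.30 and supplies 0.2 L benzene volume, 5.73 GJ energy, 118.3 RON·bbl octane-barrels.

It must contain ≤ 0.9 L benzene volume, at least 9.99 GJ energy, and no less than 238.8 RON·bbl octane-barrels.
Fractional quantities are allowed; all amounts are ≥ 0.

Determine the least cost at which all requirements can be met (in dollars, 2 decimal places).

Set it up as a linear program. Let x1 = barrels of FCC naphtha, x2 = barrels of butane, x3 = barrels of heavy naphtha, x4 = barrels of isomerate, x5 = barrels of toluene.
Minimize 117.62x1 + 118.13x2 + 142.13x3 + 125.79x4 + 284.3x5 with:
  1.5x1 + 0.8x3 + 0.2x5 ≤ 0.9   (benzene volume)
  4.98x1 + 4.23x2 + 5.31x3 + 4.72x4 + 5.73x5 ≥ 9.99   (energy)
  90.1x1 + 98.1x2 + 59.8x3 + 88.8x4 + 118.3x5 ≥ 238.8   (octane-barrels)
  x1, x2, x3, x4, x5 ≥ 0.
The optimal basis is {butane}; FCC naphtha, heavy naphtha, isomerate, toluene drop out. The octane-barrels requirement is met with equality.
Optimal quantities: butane = 2.4343 barrels.
Hence cost = 118.13·2.4343 = $287.5639.

$287.56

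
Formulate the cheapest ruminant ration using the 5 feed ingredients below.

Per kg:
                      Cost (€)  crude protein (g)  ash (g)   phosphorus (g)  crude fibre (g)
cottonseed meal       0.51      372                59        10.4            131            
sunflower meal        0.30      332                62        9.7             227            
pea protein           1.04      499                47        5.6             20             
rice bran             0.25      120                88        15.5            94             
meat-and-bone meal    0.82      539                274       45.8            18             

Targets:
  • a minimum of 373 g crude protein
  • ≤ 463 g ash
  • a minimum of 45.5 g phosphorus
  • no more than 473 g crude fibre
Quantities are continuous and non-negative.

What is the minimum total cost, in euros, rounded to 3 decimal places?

Treat it as an LP. Let x1 = kg of cottonseed meal, x2 = kg of sunflower meal, x3 = kg of pea protein, x4 = kg of rice bran, x5 = kg of meat-and-bone meal.
min 0.51x1 + 0.3x2 + 1.04x3 + 0.25x4 + 0.82x5 with:
  372x1 + 332x2 + 499x3 + 120x4 + 539x5 ≥ 373   (crude protein)
  59x1 + 62x2 + 47x3 + 88x4 + 274x5 ≤ 463   (ash)
  10.4x1 + 9.7x2 + 5.6x3 + 15.5x4 + 45.8x5 ≥ 45.5   (phosphorus)
  131x1 + 227x2 + 20x3 + 94x4 + 18x5 ≤ 473   (crude fibre)
  x1, x2, x3, x4, x5 ≥ 0.
At the optimum only rice bran, meat-and-bone meal are positive (cottonseed meal, sunflower meal, pea protein = 0). Binding constraints: crude protein and phosphorus.
So rice bran = 2.603 kg, meat-and-bone meal = 0.1125 kg.
Total cost: 0.25·2.603 + 0.82·0.1125 = 0.74300.

€0.743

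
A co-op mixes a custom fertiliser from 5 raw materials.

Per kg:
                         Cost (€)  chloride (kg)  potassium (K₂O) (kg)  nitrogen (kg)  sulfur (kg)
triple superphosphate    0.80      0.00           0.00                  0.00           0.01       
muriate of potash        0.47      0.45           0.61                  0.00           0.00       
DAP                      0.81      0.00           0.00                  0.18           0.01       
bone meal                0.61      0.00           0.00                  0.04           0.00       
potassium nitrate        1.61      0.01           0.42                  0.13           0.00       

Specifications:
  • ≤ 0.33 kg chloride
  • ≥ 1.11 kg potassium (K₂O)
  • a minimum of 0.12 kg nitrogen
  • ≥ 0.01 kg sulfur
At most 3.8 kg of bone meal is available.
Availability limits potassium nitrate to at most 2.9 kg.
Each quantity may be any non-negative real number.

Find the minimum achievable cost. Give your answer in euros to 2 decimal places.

Let x1 = kg of triple superphosphate, x2 = kg of muriate of potash, x3 = kg of DAP, x4 = kg of bone meal, x5 = kg of potassium nitrate.
Minimize 0.8x1 + 0.47x2 + 0.81x3 + 0.61x4 + 1.61x5 subject to:
  0.45x2 + 0.01x5 ≤ 0.33   (chloride)
  0.61x2 + 0.42x5 ≥ 1.11   (potassium (K₂O))
  0.18x3 + 0.04x4 + 0.13x5 ≥ 0.12   (nitrogen)
  0.01x1 + 0.01x3 ≥ 0.01   (sulfur)
  x4 ≤ 3.8
  x5 ≤ 2.9
  x1, x2, x3, x4, x5 ≥ 0.
At the optimum only triple superphosphate, muriate of potash, potassium nitrate are positive (DAP, bone meal = 0). There the chloride, potassium (K₂O), sulfur constraints are tight.
Solving gives x1 = 1, x2 = 0.6971, x5 = 1.63.
Cost = 0.8·1 + 0.47·0.6971 + 1.61·1.63 = 3.7519.

€3.75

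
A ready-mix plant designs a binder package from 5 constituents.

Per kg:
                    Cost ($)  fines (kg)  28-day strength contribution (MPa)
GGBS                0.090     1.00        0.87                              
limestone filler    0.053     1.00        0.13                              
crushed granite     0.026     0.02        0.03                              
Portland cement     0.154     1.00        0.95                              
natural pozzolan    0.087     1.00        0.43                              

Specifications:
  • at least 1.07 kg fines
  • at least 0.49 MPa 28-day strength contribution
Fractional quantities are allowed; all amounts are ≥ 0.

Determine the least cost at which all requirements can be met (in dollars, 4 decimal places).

Treat it as an LP. Let x1 = kg of GGBS, x2 = kg of limestone filler, x3 = kg of crushed granite, x4 = kg of Portland cement, x5 = kg of natural pozzolan.
Minimize 0.09x1 + 0.053x2 + 0.026x3 + 0.154x4 + 0.087x5 with:
  1x1 + 1x2 + 0.02x3 + 1x4 + 1x5 ≥ 1.07   (fines)
  0.87x1 + 0.13x2 + 0.03x3 + 0.95x4 + 0.43x5 ≥ 0.49   (28-day strength contribution)
  x1, x2, x3, x4, x5 ≥ 0.
At the optimum only GGBS, limestone filler are positive (crushed granite, Portland cement, natural pozzolan = 0). There the fines and 28-day strength contribution constraints are tight.
Optimal quantities: GGBS = 0.4742 kg, limestone filler = 0.5958 kg.
Hence cost = 0.09·0.4742 + 0.053·0.5958 = $0.074255.

$0.0743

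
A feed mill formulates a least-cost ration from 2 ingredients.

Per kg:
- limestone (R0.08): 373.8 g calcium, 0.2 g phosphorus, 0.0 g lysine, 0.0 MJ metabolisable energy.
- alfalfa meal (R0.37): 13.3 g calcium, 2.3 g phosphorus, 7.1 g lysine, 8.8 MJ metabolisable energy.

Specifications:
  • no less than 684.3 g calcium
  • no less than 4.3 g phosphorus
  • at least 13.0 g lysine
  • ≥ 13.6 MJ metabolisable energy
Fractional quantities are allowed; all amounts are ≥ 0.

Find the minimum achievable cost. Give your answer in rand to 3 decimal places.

R0.819

Let x1 = kg of limestone, x2 = kg of alfalfa meal.
min 0.08x1 + 0.37x2 with:
  373.8x1 + 13.3x2 ≥ 684.3   (calcium)
  0.2x1 + 2.3x2 ≥ 4.3   (phosphorus)
  7.1x2 ≥ 13   (lysine)
  8.8x2 ≥ 13.6   (metabolisable energy)
  x1, x2 ≥ 0.
Both inputs are positive at the optimum. Binding constraints: calcium and lysine.
So limestone = 1.766 kg, alfalfa meal = 1.831 kg.
Total cost: 0.08·1.766 + 0.37·1.831 = 0.81875.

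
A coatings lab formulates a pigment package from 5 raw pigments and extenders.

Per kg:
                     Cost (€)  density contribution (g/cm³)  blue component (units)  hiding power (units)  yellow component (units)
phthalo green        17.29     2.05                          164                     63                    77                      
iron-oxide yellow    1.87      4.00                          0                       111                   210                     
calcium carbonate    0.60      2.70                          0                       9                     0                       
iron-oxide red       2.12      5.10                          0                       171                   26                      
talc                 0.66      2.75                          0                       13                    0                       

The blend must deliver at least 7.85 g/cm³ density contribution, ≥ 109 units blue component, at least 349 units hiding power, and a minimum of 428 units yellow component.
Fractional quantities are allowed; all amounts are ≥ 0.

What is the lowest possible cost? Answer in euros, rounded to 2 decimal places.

Treat it as an LP. Let x1 = kg of phthalo green, x2 = kg of iron-oxide yellow, x3 = kg of calcium carbonate, x4 = kg of iron-oxide red, x5 = kg of talc.
Minimize 17.29x1 + 1.87x2 + 0.6x3 + 2.12x4 + 0.66x5 with:
  2.05x1 + 4x2 + 2.7x3 + 5.1x4 + 2.75x5 ≥ 7.85   (density contribution)
  164x1 ≥ 109   (blue component)
  63x1 + 111x2 + 9x3 + 171x4 + 13x5 ≥ 349   (hiding power)
  77x1 + 210x2 + 26x4 ≥ 428   (yellow component)
  x1, x2, x3, x4, x5 ≥ 0.
The cheapest feasible vertex uses only phthalo green, iron-oxide yellow, iron-oxide red; calcium carbonate, talc are not used. There the blue component, hiding power, yellow component constraints are tight.
That vertex is x1 = 0.6646, x2 = 1.709, x4 = 0.6865.
Cost = 17.29·0.6646 + 1.87·1.709 + 2.12·0.6865 = 16.1421.

€16.14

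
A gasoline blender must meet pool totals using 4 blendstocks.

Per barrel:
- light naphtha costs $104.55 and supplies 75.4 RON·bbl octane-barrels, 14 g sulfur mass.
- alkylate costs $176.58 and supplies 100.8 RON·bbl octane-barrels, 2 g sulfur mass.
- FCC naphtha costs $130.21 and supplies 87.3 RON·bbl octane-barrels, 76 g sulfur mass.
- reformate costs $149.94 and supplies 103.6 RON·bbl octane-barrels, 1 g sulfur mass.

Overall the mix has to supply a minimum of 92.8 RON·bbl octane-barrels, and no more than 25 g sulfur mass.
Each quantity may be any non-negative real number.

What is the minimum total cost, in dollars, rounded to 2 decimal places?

Set it up as a linear program. Let x1 = barrels of light naphtha, x2 = barrels of alkylate, x3 = barrels of FCC naphtha, x4 = barrels of reformate.
Minimise 104.55x1 + 176.58x2 + 130.21x3 + 149.94x4 subject to:
  75.4x1 + 100.8x2 + 87.3x3 + 103.6x4 ≥ 92.8   (octane-barrels)
  14x1 + 2x2 + 76x3 + 1x4 ≤ 25   (sulfur mass)
  x1, x2, x3, x4 ≥ 0.
At the optimum only light naphtha is positive (alkylate, FCC naphtha, reformate = 0). Binding constraint: octane-barrels.
Solving gives x1 = 1.2308.
Objective = 104.55·1.2308 = 128.6801.

$128.68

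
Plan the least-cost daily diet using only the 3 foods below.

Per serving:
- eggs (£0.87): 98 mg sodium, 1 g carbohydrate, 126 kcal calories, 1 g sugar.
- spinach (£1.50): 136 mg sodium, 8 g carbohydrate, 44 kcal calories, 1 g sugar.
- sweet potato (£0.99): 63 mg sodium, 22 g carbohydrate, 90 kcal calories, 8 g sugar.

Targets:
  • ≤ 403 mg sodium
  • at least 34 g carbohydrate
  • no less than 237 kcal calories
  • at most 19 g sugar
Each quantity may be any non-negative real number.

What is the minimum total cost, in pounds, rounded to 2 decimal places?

This is a linear program. Let x1 = servings of eggs, x2 = servings of spinach, x3 = servings of sweet potato.
min 0.87x1 + 1.5x2 + 0.99x3 subject to:
  98x1 + 136x2 + 63x3 ≤ 403   (sodium)
  1x1 + 8x2 + 22x3 ≥ 34   (carbohydrate)
  126x1 + 44x2 + 90x3 ≥ 237   (calories)
  1x1 + 1x2 + 8x3 ≤ 19   (sugar)
  x1, x2, x3 ≥ 0.
At the optimum only eggs, sweet potato are positive (spinach = 0). Binding constraints: carbohydrate and calories.
Optimal quantities: eggs = 0.8031 servings, sweet potato = 1.509 servings.
Hence cost = 0.87·0.8031 + 0.99·1.509 = £2.1926.

£2.19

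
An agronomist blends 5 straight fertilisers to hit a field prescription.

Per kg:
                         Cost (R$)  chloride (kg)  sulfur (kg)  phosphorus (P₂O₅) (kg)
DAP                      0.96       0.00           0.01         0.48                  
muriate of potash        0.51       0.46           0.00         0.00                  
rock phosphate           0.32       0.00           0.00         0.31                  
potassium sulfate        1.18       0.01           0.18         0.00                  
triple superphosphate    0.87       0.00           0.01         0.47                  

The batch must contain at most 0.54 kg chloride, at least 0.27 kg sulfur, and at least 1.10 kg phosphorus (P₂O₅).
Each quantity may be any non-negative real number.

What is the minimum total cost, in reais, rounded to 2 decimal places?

This is a linear program. Let x1 = kg of DAP, x2 = kg of muriate of potash, x3 = kg of rock phosphate, x4 = kg of potassium sulfate, x5 = kg of triple superphosphate.
min 0.96x1 + 0.51x2 + 0.32x3 + 1.18x4 + 0.87x5 with:
  0.46x2 + 0.01x4 ≤ 0.54   (chloride)
  0.01x1 + 0.18x4 + 0.01x5 ≥ 0.27   (sulfur)
  0.48x1 + 0.31x3 + 0.47x5 ≥ 1.1   (phosphorus (P₂O₅))
  x1, x2, x3, x4, x5 ≥ 0.
At the optimum only rock phosphate, potassium sulfate are positive (DAP, muriate of potash, triple superphosphate = 0). The sulfur and phosphorus (P₂O₅) requirements are met with equality.
Solving gives x3 = 3.548, x4 = 1.5.
Cost = 0.32·3.548 + 1.18·1.5 = 2.9054.

R$2.91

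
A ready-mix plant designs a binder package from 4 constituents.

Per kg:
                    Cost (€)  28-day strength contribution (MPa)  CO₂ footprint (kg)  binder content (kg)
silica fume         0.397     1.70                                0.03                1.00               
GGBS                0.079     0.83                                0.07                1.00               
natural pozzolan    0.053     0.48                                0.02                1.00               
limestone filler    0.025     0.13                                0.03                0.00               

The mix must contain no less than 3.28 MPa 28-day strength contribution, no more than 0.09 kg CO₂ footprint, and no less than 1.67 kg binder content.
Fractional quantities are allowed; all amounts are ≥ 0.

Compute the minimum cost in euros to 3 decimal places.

€0.601

Treat it as an LP. Let x1 = kg of silica fume, x2 = kg of GGBS, x3 = kg of natural pozzolan, x4 = kg of limestone filler.
min 0.397x1 + 0.079x2 + 0.053x3 + 0.025x4 subject to:
  1.7x1 + 0.83x2 + 0.48x3 + 0.13x4 ≥ 3.28   (28-day strength contribution)
  0.03x1 + 0.07x2 + 0.02x3 + 0.03x4 ≤ 0.09   (CO₂ footprint)
  1x1 + 1x2 + 1x3 ≥ 1.67   (binder content)
  x1, x2, x3, x4 ≥ 0.
At the optimum only silica fume, natural pozzolan are positive (GGBS, limestone filler = 0). The 28-day strength contribution and CO₂ footprint requirements are met with equality.
Solving gives x1 = 1.143, x3 = 2.786.
Objective = 0.397·1.143 + 0.053·2.786 = 0.60143.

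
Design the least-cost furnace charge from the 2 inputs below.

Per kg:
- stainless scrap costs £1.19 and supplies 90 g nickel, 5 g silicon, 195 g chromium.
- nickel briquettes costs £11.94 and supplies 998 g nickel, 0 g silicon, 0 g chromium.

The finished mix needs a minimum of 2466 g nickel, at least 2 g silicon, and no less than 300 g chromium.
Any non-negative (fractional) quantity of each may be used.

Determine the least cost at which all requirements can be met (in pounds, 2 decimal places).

Let x1 = kg of stainless scrap, x2 = kg of nickel briquettes.
min 1.19x1 + 11.94x2 s.t.:
  90x1 + 998x2 ≥ 2466   (nickel)
  5x1 ≥ 2   (silicon)
  195x1 ≥ 300   (chromium)
  x1, x2 ≥ 0.
Both inputs are positive at the optimum. Binding constraints: nickel and chromium.
Solving gives x1 = 1.5385, x2 = 2.3322.
Hence cost = 1.19·1.5385 + 11.94·2.3322 = £29.6773.

£29.68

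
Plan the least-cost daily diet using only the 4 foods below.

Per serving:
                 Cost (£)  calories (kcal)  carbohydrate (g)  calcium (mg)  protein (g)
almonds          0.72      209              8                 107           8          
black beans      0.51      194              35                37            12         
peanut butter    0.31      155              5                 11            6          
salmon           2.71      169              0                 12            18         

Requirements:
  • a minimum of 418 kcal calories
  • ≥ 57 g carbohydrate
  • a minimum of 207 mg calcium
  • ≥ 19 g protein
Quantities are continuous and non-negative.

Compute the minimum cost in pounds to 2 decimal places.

£1.73

Let x1 = servings of almonds, x2 = servings of black beans, x3 = servings of peanut butter, x4 = servings of salmon.
Minimise 0.72x1 + 0.51x2 + 0.31x3 + 2.71x4 s.t.:
  209x1 + 194x2 + 155x3 + 169x4 ≥ 418   (calories)
  8x1 + 35x2 + 5x3 ≥ 57   (carbohydrate)
  107x1 + 37x2 + 11x3 + 12x4 ≥ 207   (calcium)
  8x1 + 12x2 + 6x3 + 18x4 ≥ 19   (protein)
  x1, x2, x3, x4 ≥ 0.
At the optimum only almonds, black beans are positive (peanut butter, salmon = 0). The carbohydrate and calcium requirements are met with equality.
Optimal quantities: almonds = 1.489 servings, black beans = 1.288 servings.
Hence cost = 0.72·1.489 + 0.51·1.288 = £1.7290.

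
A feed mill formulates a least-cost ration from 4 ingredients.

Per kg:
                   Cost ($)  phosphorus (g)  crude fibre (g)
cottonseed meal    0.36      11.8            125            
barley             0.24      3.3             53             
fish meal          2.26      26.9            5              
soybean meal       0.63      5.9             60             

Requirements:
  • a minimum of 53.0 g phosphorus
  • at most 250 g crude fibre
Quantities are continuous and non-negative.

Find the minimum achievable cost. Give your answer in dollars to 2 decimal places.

Set it up as a linear program. Let x1 = kg of cottonseed meal, x2 = kg of barley, x3 = kg of fish meal, x4 = kg of soybean meal.
Minimize 0.36x1 + 0.24x2 + 2.26x3 + 0.63x4 s.t.:
  11.8x1 + 3.3x2 + 26.9x3 + 5.9x4 ≥ 53   (phosphorus)
  125x1 + 53x2 + 5x3 + 60x4 ≤ 250   (crude fibre)
  x1, x2, x3, x4 ≥ 0.
The cheapest feasible vertex uses only cottonseed meal, fish meal; barley, soybean meal are not used. The phosphorus and crude fibre requirements are met with equality.
Optimal quantities: cottonseed meal = 1.956 kg, fish meal = 1.112 kg.
Total cost: 0.36·1.956 + 2.26·1.112 = 3.2173.

$3.22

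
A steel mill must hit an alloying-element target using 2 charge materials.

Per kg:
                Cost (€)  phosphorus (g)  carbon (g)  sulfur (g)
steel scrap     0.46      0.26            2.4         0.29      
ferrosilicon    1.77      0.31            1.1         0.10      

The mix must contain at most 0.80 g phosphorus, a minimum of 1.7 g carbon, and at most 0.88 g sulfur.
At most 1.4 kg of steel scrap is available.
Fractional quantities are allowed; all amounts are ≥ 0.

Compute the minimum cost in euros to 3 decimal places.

Set it up as a linear program. Let x1 = kg of steel scrap, x2 = kg of ferrosilicon.
min 0.46x1 + 1.77x2 subject to:
  0.26x1 + 0.31x2 ≤ 0.8   (phosphorus)
  2.4x1 + 1.1x2 ≥ 1.7   (carbon)
  0.29x1 + 0.1x2 ≤ 0.88   (sulfur)
  x1 ≤ 1.4
  x1, x2 ≥ 0.
The optimal basis is {steel scrap}; ferrosilicon drops out. The carbon requirement is met with equality.
Optimal quantities: steel scrap = 0.7083 kg.
Objective = 0.46·0.7083 = 0.32582.

€0.326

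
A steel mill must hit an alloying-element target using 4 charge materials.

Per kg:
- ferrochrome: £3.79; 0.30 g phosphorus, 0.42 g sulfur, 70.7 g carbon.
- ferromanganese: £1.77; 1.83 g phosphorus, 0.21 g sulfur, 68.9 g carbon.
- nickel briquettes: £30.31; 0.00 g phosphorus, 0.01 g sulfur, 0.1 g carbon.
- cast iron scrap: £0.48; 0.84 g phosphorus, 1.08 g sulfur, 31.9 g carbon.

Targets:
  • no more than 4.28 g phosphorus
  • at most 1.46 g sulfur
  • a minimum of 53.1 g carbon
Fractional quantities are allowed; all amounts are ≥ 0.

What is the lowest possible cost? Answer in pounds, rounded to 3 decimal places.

Set it up as a linear program. Let x1 = kg of ferrochrome, x2 = kg of ferromanganese, x3 = kg of nickel briquettes, x4 = kg of cast iron scrap.
min 3.79x1 + 1.77x2 + 30.31x3 + 0.48x4 subject to:
  0.3x1 + 1.83x2 + 0.84x4 ≤ 4.28   (phosphorus)
  0.42x1 + 0.21x2 + 0.01x3 + 1.08x4 ≤ 1.46   (sulfur)
  70.7x1 + 68.9x2 + 0.1x3 + 31.9x4 ≥ 53.1   (carbon)
  x1, x2, x3, x4 ≥ 0.
The minimum-cost mix takes nothing from ferrochrome, nickel briquettes — only ferromanganese, cast iron scrap. Binding constraints: sulfur and carbon.
Solving gives x2 = 0.1591, x4 = 1.321.
Objective = 1.77·0.1591 + 0.48·1.321 = 0.91569.

£0.916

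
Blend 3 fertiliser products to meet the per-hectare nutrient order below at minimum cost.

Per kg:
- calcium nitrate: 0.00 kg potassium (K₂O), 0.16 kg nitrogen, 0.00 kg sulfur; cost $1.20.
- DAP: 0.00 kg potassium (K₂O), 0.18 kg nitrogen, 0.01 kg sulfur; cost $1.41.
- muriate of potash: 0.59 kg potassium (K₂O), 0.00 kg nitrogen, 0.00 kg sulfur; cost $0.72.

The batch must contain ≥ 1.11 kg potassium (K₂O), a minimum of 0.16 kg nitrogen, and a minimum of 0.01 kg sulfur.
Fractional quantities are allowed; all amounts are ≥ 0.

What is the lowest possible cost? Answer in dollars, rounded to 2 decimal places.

Treat it as an LP. Let x1 = kg of calcium nitrate, x2 = kg of DAP, x3 = kg of muriate of potash.
min 1.2x1 + 1.41x2 + 0.72x3 with:
  0.59x3 ≥ 1.11   (potassium (K₂O))
  0.16x1 + 0.18x2 ≥ 0.16   (nitrogen)
  0.01x2 ≥ 0.01   (sulfur)
  x1, x2, x3 ≥ 0.
The cheapest feasible vertex uses only DAP, muriate of potash; calcium nitrate is not used. Binding constraints: potassium (K₂O) and sulfur.
Solving gives x2 = 1, x3 = 1.881.
Hence cost = 1.41·1 + 0.72·1.881 = $2.7643.

$2.76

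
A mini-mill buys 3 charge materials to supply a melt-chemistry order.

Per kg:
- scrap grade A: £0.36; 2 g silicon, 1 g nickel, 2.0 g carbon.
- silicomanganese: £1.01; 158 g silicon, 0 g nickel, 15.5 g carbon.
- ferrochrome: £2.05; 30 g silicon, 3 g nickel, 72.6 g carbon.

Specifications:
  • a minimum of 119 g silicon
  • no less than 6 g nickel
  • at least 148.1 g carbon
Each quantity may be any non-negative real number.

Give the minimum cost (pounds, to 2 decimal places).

£4.44

Let x1 = kg of scrap grade A, x2 = kg of silicomanganese, x3 = kg of ferrochrome.
Minimize 0.36x1 + 1.01x2 + 2.05x3 subject to:
  2x1 + 158x2 + 30x3 ≥ 119   (silicon)
  1x1 + 3x3 ≥ 6   (nickel)
  2x1 + 15.5x2 + 72.6x3 ≥ 148.1   (carbon)
  x1, x2, x3 ≥ 0.
The optimal mix uses every input. The silicon, nickel, carbon requirements are met with equality.
Solving gives x1 = 0.1349, x2 = 0.3802, x3 = 1.955.
Total cost: 0.36·0.1349 + 1.01·0.3802 + 2.05·1.955 = 4.4403.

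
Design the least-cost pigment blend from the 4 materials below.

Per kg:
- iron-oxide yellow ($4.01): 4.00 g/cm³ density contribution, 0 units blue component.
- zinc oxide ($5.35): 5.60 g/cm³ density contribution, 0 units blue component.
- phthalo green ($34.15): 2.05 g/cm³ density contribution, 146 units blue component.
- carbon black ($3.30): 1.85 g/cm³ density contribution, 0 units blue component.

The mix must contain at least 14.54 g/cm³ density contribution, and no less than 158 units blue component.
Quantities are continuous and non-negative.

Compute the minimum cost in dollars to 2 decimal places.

$48.73

This is a linear program. Let x1 = kg of iron-oxide yellow, x2 = kg of zinc oxide, x3 = kg of phthalo green, x4 = kg of carbon black.
min 4.01x1 + 5.35x2 + 34.15x3 + 3.3x4 s.t.:
  4x1 + 5.6x2 + 2.05x3 + 1.85x4 ≥ 14.54   (density contribution)
  146x3 ≥ 158   (blue component)
  x1, x2, x3, x4 ≥ 0.
The cheapest feasible vertex uses only zinc oxide, phthalo green; iron-oxide yellow, carbon black are not used. There the density contribution and blue component constraints are tight.
Optimal quantities: zinc oxide = 2.2003 kg, phthalo green = 1.0822 kg.
Hence cost = 5.35·2.2003 + 34.15·1.0822 = $48.7287.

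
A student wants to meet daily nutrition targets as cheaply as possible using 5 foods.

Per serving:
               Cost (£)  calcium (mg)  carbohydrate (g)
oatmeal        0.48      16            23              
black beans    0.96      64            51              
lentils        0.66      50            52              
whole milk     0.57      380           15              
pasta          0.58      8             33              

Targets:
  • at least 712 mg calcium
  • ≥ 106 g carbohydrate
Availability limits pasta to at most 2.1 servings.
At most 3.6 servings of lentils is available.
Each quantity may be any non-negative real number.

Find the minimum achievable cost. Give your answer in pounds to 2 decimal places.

£1.98

Let x1 = servings of oatmeal, x2 = servings of black beans, x3 = servings of lentils, x4 = servings of whole milk, x5 = servings of pasta.
Minimize 0.48x1 + 0.96x2 + 0.66x3 + 0.57x4 + 0.58x5 s.t.:
  16x1 + 64x2 + 50x3 + 380x4 + 8x5 ≥ 712   (calcium)
  23x1 + 51x2 + 52x3 + 15x4 + 33x5 ≥ 106   (carbohydrate)
  x5 ≤ 2.1
  x3 ≤ 3.6
  x1, x2, x3, x4, x5 ≥ 0.
The cheapest feasible vertex uses only lentils, whole milk; oatmeal, black beans, pasta are not used. Binding constraints: calcium and carbohydrate.
Optimal quantities: lentils = 1.557 servings, whole milk = 1.669 servings.
Objective = 0.66·1.557 + 0.57·1.669 = 1.9790.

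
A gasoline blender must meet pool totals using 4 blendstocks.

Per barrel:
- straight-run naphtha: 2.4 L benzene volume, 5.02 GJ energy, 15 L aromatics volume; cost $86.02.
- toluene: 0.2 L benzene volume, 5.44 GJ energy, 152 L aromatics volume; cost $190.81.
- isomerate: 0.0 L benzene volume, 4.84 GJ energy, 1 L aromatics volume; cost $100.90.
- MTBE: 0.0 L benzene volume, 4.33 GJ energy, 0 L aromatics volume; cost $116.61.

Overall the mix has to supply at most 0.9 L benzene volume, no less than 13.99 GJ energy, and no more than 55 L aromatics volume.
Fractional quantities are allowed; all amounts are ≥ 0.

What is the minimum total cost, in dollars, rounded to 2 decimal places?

$284.66

Let x1 = barrels of straight-run naphtha, x2 = barrels of toluene, x3 = barrels of isomerate, x4 = barrels of MTBE.
Minimise 86.02x1 + 190.81x2 + 100.9x3 + 116.61x4 subject to:
  2.4x1 + 0.2x2 ≤ 0.9   (benzene volume)
  5.02x1 + 5.44x2 + 4.84x3 + 4.33x4 ≥ 13.99   (energy)
  15x1 + 152x2 + 1x3 ≤ 55   (aromatics volume)
  x1, x2, x3, x4 ≥ 0.
At the optimum only straight-run naphtha, isomerate are positive (toluene, MTBE = 0). There the benzene volume and energy constraints are tight.
Optimal quantities: straight-run naphtha = 0.375 barrels, isomerate = 2.5015 barrels.
Hence cost = 86.02·0.375 + 100.9·2.5015 = $284.6589.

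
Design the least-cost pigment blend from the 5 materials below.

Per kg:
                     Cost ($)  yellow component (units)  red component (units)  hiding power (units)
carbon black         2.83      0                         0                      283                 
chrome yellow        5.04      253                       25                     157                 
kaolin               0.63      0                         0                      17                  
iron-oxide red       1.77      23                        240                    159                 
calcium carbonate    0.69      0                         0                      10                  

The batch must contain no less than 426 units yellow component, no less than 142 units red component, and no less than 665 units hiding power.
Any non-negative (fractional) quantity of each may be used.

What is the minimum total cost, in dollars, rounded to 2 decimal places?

Set it up as a linear program. Let x1 = kg of carbon black, x2 = kg of chrome yellow, x3 = kg of kaolin, x4 = kg of iron-oxide red, x5 = kg of calcium carbonate.
Minimize 2.83x1 + 5.04x2 + 0.63x3 + 1.77x4 + 0.69x5 with:
  253x2 + 23x4 ≥ 426   (yellow component)
  25x2 + 240x4 ≥ 142   (red component)
  283x1 + 157x2 + 17x3 + 159x4 + 10x5 ≥ 665   (hiding power)
  x1, x2, x3, x4, x5 ≥ 0.
The cheapest feasible vertex uses only chrome yellow, iron-oxide red; carbon black, kaolin, calcium carbonate are not used. There the yellow component and hiding power constraints are tight.
Solving gives x2 = 1.432, x4 = 2.768.
Cost = 5.04·1.432 + 1.77·2.768 = 12.1166.

$12.12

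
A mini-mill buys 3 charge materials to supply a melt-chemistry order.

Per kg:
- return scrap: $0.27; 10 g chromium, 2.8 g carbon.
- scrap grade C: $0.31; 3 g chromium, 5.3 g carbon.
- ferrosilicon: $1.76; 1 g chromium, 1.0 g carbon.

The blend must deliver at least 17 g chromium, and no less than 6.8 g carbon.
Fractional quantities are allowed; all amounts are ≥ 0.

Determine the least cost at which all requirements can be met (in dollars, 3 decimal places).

$0.564

Let x1 = kg of return scrap, x2 = kg of scrap grade C, x3 = kg of ferrosilicon.
Minimise 0.27x1 + 0.31x2 + 1.76x3 with:
  10x1 + 3x2 + 1x3 ≥ 17   (chromium)
  2.8x1 + 5.3x2 + 1x3 ≥ 6.8   (carbon)
  x1, x2, x3 ≥ 0.
At the optimum only return scrap, scrap grade C are positive (ferrosilicon = 0). Binding constraints: chromium and carbon.
That vertex is x1 = 1.563, x2 = 0.4574.
Cost = 0.27·1.563 + 0.31·0.4574 = 0.56380.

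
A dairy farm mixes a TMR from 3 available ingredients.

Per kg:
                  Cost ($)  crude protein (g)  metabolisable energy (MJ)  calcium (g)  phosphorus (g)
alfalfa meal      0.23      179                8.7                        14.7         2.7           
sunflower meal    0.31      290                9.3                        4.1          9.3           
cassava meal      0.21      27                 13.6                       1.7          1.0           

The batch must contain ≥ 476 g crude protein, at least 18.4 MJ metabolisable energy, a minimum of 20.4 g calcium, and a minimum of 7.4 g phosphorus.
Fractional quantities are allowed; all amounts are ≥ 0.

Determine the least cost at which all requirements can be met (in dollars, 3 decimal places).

$0.552

Set it up as a linear program. Let x1 = kg of alfalfa meal, x2 = kg of sunflower meal, x3 = kg of cassava meal.
Minimise 0.23x1 + 0.31x2 + 0.21x3 with:
  179x1 + 290x2 + 27x3 ≥ 476   (crude protein)
  8.7x1 + 9.3x2 + 13.6x3 ≥ 18.4   (metabolisable energy)
  14.7x1 + 4.1x2 + 1.7x3 ≥ 20.4   (calcium)
  2.7x1 + 9.3x2 + 1x3 ≥ 7.4   (phosphorus)
  x1, x2, x3 ≥ 0.
The cheapest feasible vertex uses only alfalfa meal, sunflower meal; cassava meal is not used. Binding constraints: crude protein and calcium.
Solving gives x1 = 1.123, x2 = 0.948.
Total cost: 0.23·1.123 + 0.31·0.948 = 0.55217.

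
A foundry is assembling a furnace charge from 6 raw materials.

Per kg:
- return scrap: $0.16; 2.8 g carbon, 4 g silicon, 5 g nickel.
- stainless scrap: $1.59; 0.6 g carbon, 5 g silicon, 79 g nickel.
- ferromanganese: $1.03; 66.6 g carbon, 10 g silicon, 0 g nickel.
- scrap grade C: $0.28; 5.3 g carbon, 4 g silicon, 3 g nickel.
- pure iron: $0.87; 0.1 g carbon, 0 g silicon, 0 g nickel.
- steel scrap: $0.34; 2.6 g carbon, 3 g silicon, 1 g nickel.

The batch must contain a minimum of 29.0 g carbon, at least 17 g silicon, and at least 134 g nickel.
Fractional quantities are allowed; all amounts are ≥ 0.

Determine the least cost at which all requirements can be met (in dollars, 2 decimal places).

This is a linear program. Let x1 = kg of return scrap, x2 = kg of stainless scrap, x3 = kg of ferromanganese, x4 = kg of scrap grade C, x5 = kg of pure iron, x6 = kg of steel scrap.
Minimize 0.16x1 + 1.59x2 + 1.03x3 + 0.28x4 + 0.87x5 + 0.34x6 subject to:
  2.8x1 + 0.6x2 + 66.6x3 + 5.3x4 + 0.1x5 + 2.6x6 ≥ 29   (carbon)
  4x1 + 5x2 + 10x3 + 4x4 + 3x6 ≥ 17   (silicon)
  5x1 + 79x2 + 3x4 + 1x6 ≥ 134   (nickel)
  x1, x2, x3, x4, x5, x6 ≥ 0.
At the optimum only return scrap, stainless scrap, ferromanganese are positive (scrap grade C, pure iron, steel scrap = 0). The carbon, silicon, nickel requirements are met with equality.
So return scrap = 1.321 kg, stainless scrap = 1.613 kg, ferromanganese = 0.3654 kg.
Total cost: 0.16·1.321 + 1.59·1.613 + 1.03·0.3654 = 3.1524.

$3.15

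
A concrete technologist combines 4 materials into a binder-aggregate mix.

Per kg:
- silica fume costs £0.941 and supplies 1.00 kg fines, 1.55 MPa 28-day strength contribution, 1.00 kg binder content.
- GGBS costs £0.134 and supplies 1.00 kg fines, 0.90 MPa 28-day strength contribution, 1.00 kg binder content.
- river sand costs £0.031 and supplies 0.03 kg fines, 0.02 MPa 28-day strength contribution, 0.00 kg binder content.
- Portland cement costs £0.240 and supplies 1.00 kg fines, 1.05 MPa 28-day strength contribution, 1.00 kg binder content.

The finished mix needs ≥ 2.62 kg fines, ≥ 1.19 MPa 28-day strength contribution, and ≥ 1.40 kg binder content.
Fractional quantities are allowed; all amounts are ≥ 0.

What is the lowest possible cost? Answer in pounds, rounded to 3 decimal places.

This is a linear program. Let x1 = kg of silica fume, x2 = kg of GGBS, x3 = kg of river sand, x4 = kg of Portland cement.
Minimize 0.941x1 + 0.134x2 + 0.031x3 + 0.24x4 s.t.:
  1x1 + 1x2 + 0.03x3 + 1x4 ≥ 2.62   (fines)
  1.55x1 + 0.9x2 + 0.02x3 + 1.05x4 ≥ 1.19   (28-day strength contribution)
  1x1 + 1x2 + 1x4 ≥ 1.4   (binder content)
  x1, x2, x3, x4 ≥ 0.
The optimal basis is {GGBS}; silica fume, river sand, Portland cement drop out. The fines requirement is met with equality.
Solving gives x2 = 2.62.
Objective = 0.134·2.62 = 0.35108.

£0.351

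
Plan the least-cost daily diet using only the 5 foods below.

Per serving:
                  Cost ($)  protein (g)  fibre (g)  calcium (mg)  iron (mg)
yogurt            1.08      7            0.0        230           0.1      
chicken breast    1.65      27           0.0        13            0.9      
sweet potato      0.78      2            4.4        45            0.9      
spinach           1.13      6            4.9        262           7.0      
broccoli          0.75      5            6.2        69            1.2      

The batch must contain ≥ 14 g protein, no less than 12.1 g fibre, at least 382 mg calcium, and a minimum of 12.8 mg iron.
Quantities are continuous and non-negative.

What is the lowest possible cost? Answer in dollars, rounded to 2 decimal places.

This is a linear program. Let x1 = servings of yogurt, x2 = servings of chicken breast, x3 = servings of sweet potato, x4 = servings of spinach, x5 = servings of broccoli.
min 1.08x1 + 1.65x2 + 0.78x3 + 1.13x4 + 0.75x5 s.t.:
  7x1 + 27x2 + 2x3 + 6x4 + 5x5 ≥ 14   (protein)
  4.4x3 + 4.9x4 + 6.2x5 ≥ 12.1   (fibre)
  230x1 + 13x2 + 45x3 + 262x4 + 69x5 ≥ 382   (calcium)
  0.1x1 + 0.9x2 + 0.9x3 + 7x4 + 1.2x5 ≥ 12.8   (iron)
  x1, x2, x3, x4, x5 ≥ 0.
The cheapest feasible vertex uses only chicken breast, spinach, broccoli; yogurt, sweet potato are not used. Binding constraints: protein, fibre, iron.
That vertex is x2 = 0.0263, x4 = 1.724, x5 = 0.5889.
Hence cost = 1.65·0.0263 + 1.13·1.724 + 0.75·0.5889 = $2.4332.

$2.43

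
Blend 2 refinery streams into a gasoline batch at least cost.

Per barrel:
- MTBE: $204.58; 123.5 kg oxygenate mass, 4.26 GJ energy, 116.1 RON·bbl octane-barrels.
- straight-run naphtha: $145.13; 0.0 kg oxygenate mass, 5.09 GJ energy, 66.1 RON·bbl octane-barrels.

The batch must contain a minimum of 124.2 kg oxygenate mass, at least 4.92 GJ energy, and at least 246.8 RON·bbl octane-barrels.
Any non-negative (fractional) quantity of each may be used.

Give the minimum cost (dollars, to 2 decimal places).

$434.89

Set it up as a linear program. Let x1 = barrels of MTBE, x2 = barrels of straight-run naphtha.
Minimise 204.58x1 + 145.13x2 s.t.:
  123.5x1 ≥ 124.2   (oxygenate mass)
  4.26x1 + 5.09x2 ≥ 4.92   (energy)
  116.1x1 + 66.1x2 ≥ 246.8   (octane-barrels)
  x1, x2 ≥ 0.
The cheapest feasible vertex uses only MTBE; straight-run naphtha is not used. The octane-barrels requirement is met with equality.
That vertex is x1 = 2.12575.
Objective = 204.58·2.12575 = 434.8859.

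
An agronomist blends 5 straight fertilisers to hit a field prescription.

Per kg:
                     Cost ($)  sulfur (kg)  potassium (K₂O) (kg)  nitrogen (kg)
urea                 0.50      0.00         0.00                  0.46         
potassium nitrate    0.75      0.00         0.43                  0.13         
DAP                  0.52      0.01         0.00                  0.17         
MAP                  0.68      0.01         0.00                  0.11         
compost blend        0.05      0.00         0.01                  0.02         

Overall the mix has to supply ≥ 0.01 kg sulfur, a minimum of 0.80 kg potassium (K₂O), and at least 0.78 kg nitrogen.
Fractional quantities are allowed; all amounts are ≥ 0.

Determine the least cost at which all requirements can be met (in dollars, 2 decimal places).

This is a linear program. Let x1 = kg of urea, x2 = kg of potassium nitrate, x3 = kg of DAP, x4 = kg of MAP, x5 = kg of compost blend.
Minimise 0.5x1 + 0.75x2 + 0.52x3 + 0.68x4 + 0.05x5 subject to:
  0.01x3 + 0.01x4 ≥ 0.01   (sulfur)
  0.43x2 + 0.01x5 ≥ 0.8   (potassium (K₂O))
  0.46x1 + 0.13x2 + 0.17x3 + 0.11x4 + 0.02x5 ≥ 0.78   (nitrogen)
  x1, x2, x3, x4, x5 ≥ 0.
The optimal basis is {urea, potassium nitrate, DAP}; MAP, compost blend drop out. There the sulfur, potassium (K₂O), nitrogen constraints are tight.
Optimal quantities: urea = 0.8003 kg, potassium nitrate = 1.86 kg, DAP = 1 kg.
Objective = 0.5·0.8003 + 0.75·1.86 + 0.52·1 = 2.3152.

$2.32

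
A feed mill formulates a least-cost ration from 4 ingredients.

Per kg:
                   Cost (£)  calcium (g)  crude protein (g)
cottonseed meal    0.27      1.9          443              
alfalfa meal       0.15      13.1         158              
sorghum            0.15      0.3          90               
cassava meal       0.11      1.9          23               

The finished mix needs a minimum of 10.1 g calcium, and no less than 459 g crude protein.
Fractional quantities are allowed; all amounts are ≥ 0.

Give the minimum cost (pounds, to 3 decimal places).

Let x1 = kg of cottonseed meal, x2 = kg of alfalfa meal, x3 = kg of sorghum, x4 = kg of cassava meal.
Minimize 0.27x1 + 0.15x2 + 0.15x3 + 0.11x4 subject to:
  1.9x1 + 13.1x2 + 0.3x3 + 1.9x4 ≥ 10.1   (calcium)
  443x1 + 158x2 + 90x3 + 23x4 ≥ 459   (crude protein)
  x1, x2, x3, x4 ≥ 0.
The minimum-cost mix takes nothing from sorghum, cassava meal — only cottonseed meal, alfalfa meal. Binding constraints: calcium and crude protein.
That vertex is x1 = 0.8027, x2 = 0.6546.
Objective = 0.27·0.8027 + 0.15·0.6546 = 0.31492.

£0.315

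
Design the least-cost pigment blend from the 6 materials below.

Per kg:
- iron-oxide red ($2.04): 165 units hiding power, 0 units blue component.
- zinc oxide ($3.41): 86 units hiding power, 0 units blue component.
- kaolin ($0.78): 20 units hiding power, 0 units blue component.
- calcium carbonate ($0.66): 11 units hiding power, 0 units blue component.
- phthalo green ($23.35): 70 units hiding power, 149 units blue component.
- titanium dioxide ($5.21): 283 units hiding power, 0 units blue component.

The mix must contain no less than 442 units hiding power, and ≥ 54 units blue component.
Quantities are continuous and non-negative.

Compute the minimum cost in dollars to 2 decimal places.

$13.61

Treat it as an LP. Let x1 = kg of iron-oxide red, x2 = kg of zinc oxide, x3 = kg of kaolin, x4 = kg of calcium carbonate, x5 = kg of phthalo green, x6 = kg of titanium dioxide.
Minimise 2.04x1 + 3.41x2 + 0.78x3 + 0.66x4 + 23.35x5 + 5.21x6 subject to:
  165x1 + 86x2 + 20x3 + 11x4 + 70x5 + 283x6 ≥ 442   (hiding power)
  149x5 ≥ 54   (blue component)
  x1, x2, x3, x4, x5, x6 ≥ 0.
The optimal basis is {iron-oxide red, phthalo green}; zinc oxide, kaolin, calcium carbonate, titanium dioxide drop out. The hiding power and blue component requirements are met with equality.
Optimal quantities: iron-oxide red = 2.525 kg, phthalo green = 0.3624 kg.
Total cost: 2.04·2.525 + 23.35·0.3624 = 13.6130.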